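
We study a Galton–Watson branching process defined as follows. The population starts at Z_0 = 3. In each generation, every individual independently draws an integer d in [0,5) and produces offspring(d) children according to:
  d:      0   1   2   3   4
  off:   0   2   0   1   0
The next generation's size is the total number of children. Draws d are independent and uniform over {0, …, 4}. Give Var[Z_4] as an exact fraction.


352512/390625

Outcome values over d=0..4: [0, 2, 0, 1, 0]
Σy = 3, Σy² = 5, M = 5
μ = 3/5 = 3/5,  σ² = 5/5 − (3/5)² = 16/25
V_0 = 0, E_0 = 3
V_1 = 16/25·E_0 + (3/5)²·V_0 = 48/25;  E_1 = 9/5
V_2 = 16/25·E_1 + (3/5)²·V_1 = 1152/625;  E_2 = 27/25
V_3 = 16/25·E_2 + (3/5)²·V_2 = 21168/15625;  E_3 = 81/125
V_4 = 16/25·E_3 + (3/5)²·V_3 = 352512/390625;  E_4 = 243/625


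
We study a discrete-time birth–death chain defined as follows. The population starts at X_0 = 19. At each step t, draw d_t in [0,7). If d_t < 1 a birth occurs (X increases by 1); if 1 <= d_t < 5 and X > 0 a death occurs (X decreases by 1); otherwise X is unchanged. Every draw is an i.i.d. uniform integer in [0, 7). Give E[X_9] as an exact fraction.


X can drop by at most 1 per step and X_0 = 19 > T = 9, so X_t >= 19 − t >= 10 > 0 for every t <= 9: the floor at 0 (the 'and X > 0' condition) never binds. Hence X_9 = X_0 + Σ_{t<9} Y_t with i.i.d. increments Y_t = y(d_t) ∈ {+1, −1, 0}.
Outcome values over d=0..6: [1, -1, -1, -1, -1, 0, 0]
Σy = -3, Σy² = 5, M = 7
μ = -3/7 = -3/7,  σ² = 5/7 − (-3/7)² = 26/49
E[X_9] = 19 + 9·(-3/7) = 106/7

106/7


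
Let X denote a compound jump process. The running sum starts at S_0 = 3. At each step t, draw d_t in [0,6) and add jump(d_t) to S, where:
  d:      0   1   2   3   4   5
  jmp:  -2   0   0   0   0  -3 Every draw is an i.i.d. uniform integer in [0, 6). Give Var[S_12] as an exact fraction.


53/3

Outcome values over d=0..5: [-2, 0, 0, 0, 0, -3]
Σy = -5, Σy² = 13, M = 6
μ = -5/6 = -5/6,  σ² = 13/6 − (-5/6)² = 53/36
Independent increments: Var[S_12] = 12·σ² = 12·(53/36) = 53/3


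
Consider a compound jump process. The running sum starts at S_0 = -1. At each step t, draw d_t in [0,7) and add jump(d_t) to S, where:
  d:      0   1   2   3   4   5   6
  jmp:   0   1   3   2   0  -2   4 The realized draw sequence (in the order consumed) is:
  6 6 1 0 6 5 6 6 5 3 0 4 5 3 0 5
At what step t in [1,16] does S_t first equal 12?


5

t=0: S=-1, d=6, jump=4, S_1=3
t=1: S=3, d=6, jump=4, S_2=7
t=2: S=7, d=1, jump=1, S_3=8
t=3: S=8, d=0, jump=0, S_4=8
t=4: S=8, d=6, jump=4, S_5=12
t=5: S=12, d=5, jump=-2, S_6=10
t=6: S=10, d=6, jump=4, S_7=14
t=7: S=14, d=6, jump=4, S_8=18
t=8: S=18, d=5, jump=-2, S_9=16
t=9: S=16, d=3, jump=2, S_10=18
t=10: S=18, d=0, jump=0, S_11=18
t=11: S=18, d=4, jump=0, S_12=18
t=12: S=18, d=5, jump=-2, S_13=16
t=13: S=16, d=3, jump=2, S_14=18
t=14: S=18, d=0, jump=0, S_15=18
t=15: S=18, d=5, jump=-2, S_16=16


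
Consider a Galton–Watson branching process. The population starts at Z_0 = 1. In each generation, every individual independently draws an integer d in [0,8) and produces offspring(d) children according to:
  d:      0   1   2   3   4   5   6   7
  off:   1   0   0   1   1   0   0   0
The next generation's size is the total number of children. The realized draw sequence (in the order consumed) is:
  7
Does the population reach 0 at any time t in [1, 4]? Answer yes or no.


gen 0: Z_0=1, draws=[7], offspring=[0], Z_1=0
gen 1: Z_1=0, draws=[], offspring=[], Z_2=0
gen 2: Z_2=0, draws=[], offspring=[], Z_3=0
gen 3: Z_3=0, draws=[], offspring=[], Z_4=0

yes


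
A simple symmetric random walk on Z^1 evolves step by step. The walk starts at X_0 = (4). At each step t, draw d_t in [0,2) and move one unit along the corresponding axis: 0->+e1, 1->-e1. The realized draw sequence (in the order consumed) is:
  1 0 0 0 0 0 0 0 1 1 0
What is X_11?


(9)

t=0: X=(4), d=1 → -e1, X_1=(3)
t=1: X=(3), d=0 → +e1, X_2=(4)
t=2: X=(4), d=0 → +e1, X_3=(5)
t=3: X=(5), d=0 → +e1, X_4=(6)
t=4: X=(6), d=0 → +e1, X_5=(7)
t=5: X=(7), d=0 → +e1, X_6=(8)
t=6: X=(8), d=0 → +e1, X_7=(9)
t=7: X=(9), d=0 → +e1, X_8=(10)
t=8: X=(10), d=1 → -e1, X_9=(9)
t=9: X=(9), d=1 → -e1, X_10=(8)
t=10: X=(8), d=0 → +e1, X_11=(9)


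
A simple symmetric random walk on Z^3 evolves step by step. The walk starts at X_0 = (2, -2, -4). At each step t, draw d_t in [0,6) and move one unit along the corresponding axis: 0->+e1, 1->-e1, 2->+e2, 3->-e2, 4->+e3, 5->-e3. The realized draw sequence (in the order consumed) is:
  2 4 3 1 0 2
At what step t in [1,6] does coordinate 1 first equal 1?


t=0: X=(2, -2, -4), d=2 → +e2, X_1=(2, -1, -4)
t=1: X=(2, -1, -4), d=4 → +e3, X_2=(2, -1, -3)
t=2: X=(2, -1, -3), d=3 → -e2, X_3=(2, -2, -3)
t=3: X=(2, -2, -3), d=1 → -e1, X_4=(1, -2, -3)
t=4: X=(1, -2, -3), d=0 → +e1, X_5=(2, -2, -3)
t=5: X=(2, -2, -3), d=2 → +e2, X_6=(2, -1, -3)

4


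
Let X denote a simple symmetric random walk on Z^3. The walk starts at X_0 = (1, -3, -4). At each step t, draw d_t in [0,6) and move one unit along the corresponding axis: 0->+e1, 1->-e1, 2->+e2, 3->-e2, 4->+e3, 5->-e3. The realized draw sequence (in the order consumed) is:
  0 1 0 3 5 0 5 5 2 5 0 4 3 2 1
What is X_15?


t=0: X=(1, -3, -4), d=0 → +e1, X_1=(2, -3, -4)
t=1: X=(2, -3, -4), d=1 → -e1, X_2=(1, -3, -4)
t=2: X=(1, -3, -4), d=0 → +e1, X_3=(2, -3, -4)
t=3: X=(2, -3, -4), d=3 → -e2, X_4=(2, -4, -4)
t=4: X=(2, -4, -4), d=5 → -e3, X_5=(2, -4, -5)
t=5: X=(2, -4, -5), d=0 → +e1, X_6=(3, -4, -5)
t=6: X=(3, -4, -5), d=5 → -e3, X_7=(3, -4, -6)
t=7: X=(3, -4, -6), d=5 → -e3, X_8=(3, -4, -7)
t=8: X=(3, -4, -7), d=2 → +e2, X_9=(3, -3, -7)
t=9: X=(3, -3, -7), d=5 → -e3, X_10=(3, -3, -8)
t=10: X=(3, -3, -8), d=0 → +e1, X_11=(4, -3, -8)
t=11: X=(4, -3, -8), d=4 → +e3, X_12=(4, -3, -7)
t=12: X=(4, -3, -7), d=3 → -e2, X_13=(4, -4, -7)
t=13: X=(4, -4, -7), d=2 → +e2, X_14=(4, -3, -7)
t=14: X=(4, -3, -7), d=1 → -e1, X_15=(3, -3, -7)

(3, -3, -7)


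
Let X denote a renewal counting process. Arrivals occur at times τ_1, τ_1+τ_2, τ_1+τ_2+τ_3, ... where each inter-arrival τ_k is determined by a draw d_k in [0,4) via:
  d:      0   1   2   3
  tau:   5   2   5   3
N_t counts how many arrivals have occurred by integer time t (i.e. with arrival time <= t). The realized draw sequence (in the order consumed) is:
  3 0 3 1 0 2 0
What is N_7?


draw d_1=3: τ_1=3, arrival time A_1=3
draw d_2=0: τ_2=5, arrival time A_2=8
draw d_3=3: τ_3=3, arrival time A_3=11
draw d_4=1: τ_4=2, arrival time A_4=13
draw d_5=0: τ_5=5, arrival time A_5=18
draw d_6=2: τ_6=5, arrival time A_6=23
draw d_7=0: τ_7=5, arrival time A_7=28
N_t over t=0..7: 0:0 1:0 2:0 3:1 4:1 5:1 6:1 7:1

1


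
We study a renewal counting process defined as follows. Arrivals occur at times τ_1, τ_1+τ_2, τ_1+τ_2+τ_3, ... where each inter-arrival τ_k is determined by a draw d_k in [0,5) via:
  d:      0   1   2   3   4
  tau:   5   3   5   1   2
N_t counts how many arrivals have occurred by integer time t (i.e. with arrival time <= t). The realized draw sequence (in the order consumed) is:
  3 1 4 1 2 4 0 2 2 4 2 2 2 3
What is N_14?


5

draw d_1=3: τ_1=1, arrival time A_1=1
draw d_2=1: τ_2=3, arrival time A_2=4
draw d_3=4: τ_3=2, arrival time A_3=6
draw d_4=1: τ_4=3, arrival time A_4=9
draw d_5=2: τ_5=5, arrival time A_5=14
draw d_6=4: τ_6=2, arrival time A_6=16
draw d_7=0: τ_7=5, arrival time A_7=21
draw d_8=2: τ_8=5, arrival time A_8=26
draw d_9=2: τ_9=5, arrival time A_9=31
draw d_10=4: τ_10=2, arrival time A_10=33
draw d_11=2: τ_11=5, arrival time A_11=38
draw d_12=2: τ_12=5, arrival time A_12=43
draw d_13=2: τ_13=5, arrival time A_13=48
draw d_14=3: τ_14=1, arrival time A_14=49
N_t over t=0..14: 0:0 1:1 2:1 3:1 4:2 5:2 6:3 7:3 8:3 9:4 10:4 11:4 12:4 13:4 14:5


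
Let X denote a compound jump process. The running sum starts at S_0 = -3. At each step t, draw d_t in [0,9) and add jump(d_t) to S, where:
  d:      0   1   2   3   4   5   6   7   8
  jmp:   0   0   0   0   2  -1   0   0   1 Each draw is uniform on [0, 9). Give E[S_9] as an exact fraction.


-1

Outcome values over d=0..8: [0, 0, 0, 0, 2, -1, 0, 0, 1]
Σy = 2, Σy² = 6, M = 9
μ = 2/9 = 2/9,  σ² = 6/9 − (2/9)² = 50/81
E[S_9] = -3 + 9·(2/9) = -1


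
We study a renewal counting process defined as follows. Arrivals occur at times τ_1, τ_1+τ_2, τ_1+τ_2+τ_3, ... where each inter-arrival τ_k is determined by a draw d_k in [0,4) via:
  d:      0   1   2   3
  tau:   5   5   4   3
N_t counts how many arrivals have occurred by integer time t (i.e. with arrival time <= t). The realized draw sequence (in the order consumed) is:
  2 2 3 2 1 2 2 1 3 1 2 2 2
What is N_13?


draw d_1=2: τ_1=4, arrival time A_1=4
draw d_2=2: τ_2=4, arrival time A_2=8
draw d_3=3: τ_3=3, arrival time A_3=11
draw d_4=2: τ_4=4, arrival time A_4=15
draw d_5=1: τ_5=5, arrival time A_5=20
draw d_6=2: τ_6=4, arrival time A_6=24
draw d_7=2: τ_7=4, arrival time A_7=28
draw d_8=1: τ_8=5, arrival time A_8=33
draw d_9=3: τ_9=3, arrival time A_9=36
draw d_10=1: τ_10=5, arrival time A_10=41
draw d_11=2: τ_11=4, arrival time A_11=45
draw d_12=2: τ_12=4, arrival time A_12=49
draw d_13=2: τ_13=4, arrival time A_13=53
N_t over t=0..13: 0:0 1:0 2:0 3:0 4:1 5:1 6:1 7:1 8:2 9:2 10:2 11:3 12:3 13:3

3


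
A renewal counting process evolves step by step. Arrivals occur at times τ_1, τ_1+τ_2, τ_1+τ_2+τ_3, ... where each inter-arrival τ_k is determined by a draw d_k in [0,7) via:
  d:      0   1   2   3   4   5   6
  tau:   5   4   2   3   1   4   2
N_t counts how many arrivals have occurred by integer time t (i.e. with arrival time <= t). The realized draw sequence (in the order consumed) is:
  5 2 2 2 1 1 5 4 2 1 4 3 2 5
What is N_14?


draw d_1=5: τ_1=4, arrival time A_1=4
draw d_2=2: τ_2=2, arrival time A_2=6
draw d_3=2: τ_3=2, arrival time A_3=8
draw d_4=2: τ_4=2, arrival time A_4=10
draw d_5=1: τ_5=4, arrival time A_5=14
draw d_6=1: τ_6=4, arrival time A_6=18
draw d_7=5: τ_7=4, arrival time A_7=22
draw d_8=4: τ_8=1, arrival time A_8=23
draw d_9=2: τ_9=2, arrival time A_9=25
draw d_10=1: τ_10=4, arrival time A_10=29
draw d_11=4: τ_11=1, arrival time A_11=30
draw d_12=3: τ_12=3, arrival time A_12=33
draw d_13=2: τ_13=2, arrival time A_13=35
draw d_14=5: τ_14=4, arrival time A_14=39
N_t over t=0..14: 0:0 1:0 2:0 3:0 4:1 5:1 6:2 7:2 8:3 9:3 10:4 11:4 12:4 13:4 14:5

5


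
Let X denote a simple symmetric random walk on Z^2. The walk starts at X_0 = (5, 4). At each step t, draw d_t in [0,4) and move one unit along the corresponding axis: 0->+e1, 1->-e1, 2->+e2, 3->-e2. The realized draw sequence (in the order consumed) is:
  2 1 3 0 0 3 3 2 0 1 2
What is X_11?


t=0: X=(5, 4), d=2 → +e2, X_1=(5, 5)
t=1: X=(5, 5), d=1 → -e1, X_2=(4, 5)
t=2: X=(4, 5), d=3 → -e2, X_3=(4, 4)
t=3: X=(4, 4), d=0 → +e1, X_4=(5, 4)
t=4: X=(5, 4), d=0 → +e1, X_5=(6, 4)
t=5: X=(6, 4), d=3 → -e2, X_6=(6, 3)
t=6: X=(6, 3), d=3 → -e2, X_7=(6, 2)
t=7: X=(6, 2), d=2 → +e2, X_8=(6, 3)
t=8: X=(6, 3), d=0 → +e1, X_9=(7, 3)
t=9: X=(7, 3), d=1 → -e1, X_10=(6, 3)
t=10: X=(6, 3), d=2 → +e2, X_11=(6, 4)

(6, 4)


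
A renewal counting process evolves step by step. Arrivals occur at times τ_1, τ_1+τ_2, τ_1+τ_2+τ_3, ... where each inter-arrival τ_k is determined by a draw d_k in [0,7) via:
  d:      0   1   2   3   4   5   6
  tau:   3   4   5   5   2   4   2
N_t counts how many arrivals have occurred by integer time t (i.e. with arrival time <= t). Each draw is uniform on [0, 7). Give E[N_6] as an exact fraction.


470/343

Inter-arrival values over d=0..6: [3, 4, 5, 5, 2, 4, 2]
Each d has probability 1/7, so the pmf of τ is: f(2) = 2/7, f(3) = 1/7, f(4) = 2/7, f(5) = 2/7
Renewal equation for m(n) = E[N_n]: condition on τ_1 = k (if k <= n, one arrival plus a fresh copy on the remaining n−k steps): m(n) = F(n) + Σ_{k<=n} f(k)·m(n−k), where F(n) = P(τ <= n) and m(0) = 0
m(1) = F(1) = 0
m(2) = F(2) = 2/7
m(3) = F(3) = 3/7
m(4) = F(4) + f(2)·m(2) = 5/7 + 2/7·2/7 = 39/49
m(5) = F(5) + f(2)·m(3) + f(3)·m(2) = 1 + 2/7·3/7 + 1/7·2/7 = 57/49
m(6) = F(6) + f(2)·m(4) + f(3)·m(3) + f(4)·m(2) = 1 + 2/7·39/49 + 1/7·3/7 + 2/7·2/7 = 470/343
E[N_6] = m(6) = 470/343


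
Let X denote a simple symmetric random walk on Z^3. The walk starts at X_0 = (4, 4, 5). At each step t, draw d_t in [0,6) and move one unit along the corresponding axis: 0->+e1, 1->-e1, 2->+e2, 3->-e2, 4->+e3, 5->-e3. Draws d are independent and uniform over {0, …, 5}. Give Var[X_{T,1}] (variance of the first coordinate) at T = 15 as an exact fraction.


5

Outcome values over d=0..5: [1, -1, 0, 0, 0, 0]
Σy = 0, Σy² = 2, M = 6
μ = 0/6 = 0,  σ² = 2/6 − (0)² = 1/3
Independent increments: Var[X_15] = 15·σ² = 15·(1/3) = 5


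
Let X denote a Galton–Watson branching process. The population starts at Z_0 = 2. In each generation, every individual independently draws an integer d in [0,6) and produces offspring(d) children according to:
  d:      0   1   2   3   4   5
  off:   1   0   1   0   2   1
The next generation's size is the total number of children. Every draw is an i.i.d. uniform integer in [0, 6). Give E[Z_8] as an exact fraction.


Outcome values over d=0..5: [1, 0, 1, 0, 2, 1]
Σy = 5, Σy² = 7, M = 6
μ = 5/6 = 5/6,  σ² = 7/6 − (5/6)² = 17/36
E[Z_0] = 2
E[Z_1] = 5/6·E[Z_0] = 5/3
E[Z_2] = 5/6·E[Z_1] = 25/18
E[Z_3] = 5/6·E[Z_2] = 125/108
E[Z_4] = 5/6·E[Z_3] = 625/648
E[Z_5] = 5/6·E[Z_4] = 3125/3888
E[Z_6] = 5/6·E[Z_5] = 15625/23328
E[Z_7] = 5/6·E[Z_6] = 78125/139968
E[Z_8] = 5/6·E[Z_7] = 390625/839808

390625/839808


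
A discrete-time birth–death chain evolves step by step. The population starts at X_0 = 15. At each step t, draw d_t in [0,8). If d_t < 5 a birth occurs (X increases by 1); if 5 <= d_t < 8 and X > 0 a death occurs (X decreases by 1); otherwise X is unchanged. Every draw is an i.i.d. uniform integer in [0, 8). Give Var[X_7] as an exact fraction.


X can drop by at most 1 per step and X_0 = 15 > T = 7, so X_t >= 15 − t >= 8 > 0 for every t <= 7: the floor at 0 (the 'and X > 0' condition) never binds. Hence X_7 = X_0 + Σ_{t<7} Y_t with i.i.d. increments Y_t = y(d_t) ∈ {+1, −1, 0}.
Outcome values over d=0..7: [1, 1, 1, 1, 1, -1, -1, -1]
Σy = 2, Σy² = 8, M = 8
μ = 2/8 = 1/4,  σ² = 8/8 − (1/4)² = 15/16
Independent increments: Var[X_7] = 7·σ² = 7·(15/16) = 105/16

105/16


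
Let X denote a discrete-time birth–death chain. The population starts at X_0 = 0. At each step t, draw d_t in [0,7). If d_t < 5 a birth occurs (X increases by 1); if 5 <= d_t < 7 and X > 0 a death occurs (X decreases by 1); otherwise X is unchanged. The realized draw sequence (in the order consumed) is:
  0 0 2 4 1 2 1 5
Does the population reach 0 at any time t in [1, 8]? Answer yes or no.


t=0: X=0, d=0 → birth, X_1=1
t=1: X=1, d=0 → birth, X_2=2
t=2: X=2, d=2 → birth, X_3=3
t=3: X=3, d=4 → birth, X_4=4
t=4: X=4, d=1 → birth, X_5=5
t=5: X=5, d=2 → birth, X_6=6
t=6: X=6, d=1 → birth, X_7=7
t=7: X=7, d=5 → death, X_8=6

no


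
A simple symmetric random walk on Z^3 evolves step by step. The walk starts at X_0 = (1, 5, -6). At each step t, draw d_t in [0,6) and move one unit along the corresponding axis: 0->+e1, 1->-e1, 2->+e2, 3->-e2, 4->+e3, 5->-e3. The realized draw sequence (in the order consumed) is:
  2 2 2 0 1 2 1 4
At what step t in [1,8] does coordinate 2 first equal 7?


2

t=0: X=(1, 5, -6), d=2 → +e2, X_1=(1, 6, -6)
t=1: X=(1, 6, -6), d=2 → +e2, X_2=(1, 7, -6)
t=2: X=(1, 7, -6), d=2 → +e2, X_3=(1, 8, -6)
t=3: X=(1, 8, -6), d=0 → +e1, X_4=(2, 8, -6)
t=4: X=(2, 8, -6), d=1 → -e1, X_5=(1, 8, -6)
t=5: X=(1, 8, -6), d=2 → +e2, X_6=(1, 9, -6)
t=6: X=(1, 9, -6), d=1 → -e1, X_7=(0, 9, -6)
t=7: X=(0, 9, -6), d=4 → +e3, X_8=(0, 9, -5)


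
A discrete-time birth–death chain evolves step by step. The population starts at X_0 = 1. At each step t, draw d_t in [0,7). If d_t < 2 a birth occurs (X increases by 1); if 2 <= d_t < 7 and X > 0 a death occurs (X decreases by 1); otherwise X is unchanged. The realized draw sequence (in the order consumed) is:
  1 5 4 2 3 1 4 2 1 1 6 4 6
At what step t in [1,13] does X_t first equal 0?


3

t=0: X=1, d=1 → birth, X_1=2
t=1: X=2, d=5 → death, X_2=1
t=2: X=1, d=4 → death, X_3=0
t=3: X=0, d=2 → hold, X_4=0
t=4: X=0, d=3 → hold, X_5=0
t=5: X=0, d=1 → birth, X_6=1
t=6: X=1, d=4 → death, X_7=0
t=7: X=0, d=2 → hold, X_8=0
t=8: X=0, d=1 → birth, X_9=1
t=9: X=1, d=1 → birth, X_10=2
t=10: X=2, d=6 → death, X_11=1
t=11: X=1, d=4 → death, X_12=0
t=12: X=0, d=6 → hold, X_13=0


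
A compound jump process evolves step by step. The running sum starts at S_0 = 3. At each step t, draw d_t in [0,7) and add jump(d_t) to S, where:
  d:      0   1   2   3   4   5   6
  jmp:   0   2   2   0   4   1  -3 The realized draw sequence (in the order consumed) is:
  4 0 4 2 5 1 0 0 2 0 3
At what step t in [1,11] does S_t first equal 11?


t=0: S=3, d=4, jump=4, S_1=7
t=1: S=7, d=0, jump=0, S_2=7
t=2: S=7, d=4, jump=4, S_3=11
t=3: S=11, d=2, jump=2, S_4=13
t=4: S=13, d=5, jump=1, S_5=14
t=5: S=14, d=1, jump=2, S_6=16
t=6: S=16, d=0, jump=0, S_7=16
t=7: S=16, d=0, jump=0, S_8=16
t=8: S=16, d=2, jump=2, S_9=18
t=9: S=18, d=0, jump=0, S_10=18
t=10: S=18, d=3, jump=0, S_11=18

3


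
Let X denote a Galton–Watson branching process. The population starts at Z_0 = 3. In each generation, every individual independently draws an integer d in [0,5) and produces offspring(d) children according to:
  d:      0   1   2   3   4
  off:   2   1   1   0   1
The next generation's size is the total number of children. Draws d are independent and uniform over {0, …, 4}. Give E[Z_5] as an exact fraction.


3

Outcome values over d=0..4: [2, 1, 1, 0, 1]
Σy = 5, Σy² = 7, M = 5
μ = 5/5 = 1,  σ² = 7/5 − (1)² = 2/5
E[Z_0] = 3
E[Z_1] = 1·E[Z_0] = 3
E[Z_2] = 1·E[Z_1] = 3
E[Z_3] = 1·E[Z_2] = 3
E[Z_4] = 1·E[Z_3] = 3
E[Z_5] = 1·E[Z_4] = 3


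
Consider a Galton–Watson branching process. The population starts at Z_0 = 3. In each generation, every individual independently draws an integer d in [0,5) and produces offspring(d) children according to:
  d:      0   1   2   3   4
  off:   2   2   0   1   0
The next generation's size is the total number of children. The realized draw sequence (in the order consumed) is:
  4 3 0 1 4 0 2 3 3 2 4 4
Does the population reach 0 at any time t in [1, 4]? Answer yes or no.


yes

gen 0: Z_0=3, draws=[4, 3, 0], offspring=[0, 1, 2], Z_1=3
gen 1: Z_1=3, draws=[1, 4, 0], offspring=[2, 0, 2], Z_2=4
gen 2: Z_2=4, draws=[2, 3, 3, 2], offspring=[0, 1, 1, 0], Z_3=2
gen 3: Z_3=2, draws=[4, 4], offspring=[0, 0], Z_4=0


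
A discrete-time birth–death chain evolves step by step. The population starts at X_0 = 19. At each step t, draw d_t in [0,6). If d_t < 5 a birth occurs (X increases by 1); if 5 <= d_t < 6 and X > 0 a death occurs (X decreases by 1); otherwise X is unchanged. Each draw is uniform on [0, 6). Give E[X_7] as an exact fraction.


X can drop by at most 1 per step and X_0 = 19 > T = 7, so X_t >= 19 − t >= 12 > 0 for every t <= 7: the floor at 0 (the 'and X > 0' condition) never binds. Hence X_7 = X_0 + Σ_{t<7} Y_t with i.i.d. increments Y_t = y(d_t) ∈ {+1, −1, 0}.
Outcome values over d=0..5: [1, 1, 1, 1, 1, -1]
Σy = 4, Σy² = 6, M = 6
μ = 4/6 = 2/3,  σ² = 6/6 − (2/3)² = 5/9
E[X_7] = 19 + 7·(2/3) = 71/3

71/3


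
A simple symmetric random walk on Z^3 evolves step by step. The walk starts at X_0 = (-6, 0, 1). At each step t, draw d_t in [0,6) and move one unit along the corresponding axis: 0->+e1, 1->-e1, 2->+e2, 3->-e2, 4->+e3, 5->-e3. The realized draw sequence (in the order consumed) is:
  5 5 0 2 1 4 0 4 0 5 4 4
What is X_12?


(-4, 1, 2)

t=0: X=(-6, 0, 1), d=5 → -e3, X_1=(-6, 0, 0)
t=1: X=(-6, 0, 0), d=5 → -e3, X_2=(-6, 0, -1)
t=2: X=(-6, 0, -1), d=0 → +e1, X_3=(-5, 0, -1)
t=3: X=(-5, 0, -1), d=2 → +e2, X_4=(-5, 1, -1)
t=4: X=(-5, 1, -1), d=1 → -e1, X_5=(-6, 1, -1)
t=5: X=(-6, 1, -1), d=4 → +e3, X_6=(-6, 1, 0)
t=6: X=(-6, 1, 0), d=0 → +e1, X_7=(-5, 1, 0)
t=7: X=(-5, 1, 0), d=4 → +e3, X_8=(-5, 1, 1)
t=8: X=(-5, 1, 1), d=0 → +e1, X_9=(-4, 1, 1)
t=9: X=(-4, 1, 1), d=5 → -e3, X_10=(-4, 1, 0)
t=10: X=(-4, 1, 0), d=4 → +e3, X_11=(-4, 1, 1)
t=11: X=(-4, 1, 1), d=4 → +e3, X_12=(-4, 1, 2)


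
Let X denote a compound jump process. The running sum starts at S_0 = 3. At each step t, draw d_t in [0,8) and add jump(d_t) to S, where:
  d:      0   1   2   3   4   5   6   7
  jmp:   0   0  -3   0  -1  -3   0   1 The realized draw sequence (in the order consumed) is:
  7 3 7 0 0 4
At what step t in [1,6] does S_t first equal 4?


1

t=0: S=3, d=7, jump=1, S_1=4
t=1: S=4, d=3, jump=0, S_2=4
t=2: S=4, d=7, jump=1, S_3=5
t=3: S=5, d=0, jump=0, S_4=5
t=4: S=5, d=0, jump=0, S_5=5
t=5: S=5, d=4, jump=-1, S_6=4


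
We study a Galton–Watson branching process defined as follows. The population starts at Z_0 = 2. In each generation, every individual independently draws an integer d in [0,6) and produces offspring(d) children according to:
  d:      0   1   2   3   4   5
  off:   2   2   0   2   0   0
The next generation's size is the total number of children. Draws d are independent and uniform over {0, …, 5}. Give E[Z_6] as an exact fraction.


2

Outcome values over d=0..5: [2, 2, 0, 2, 0, 0]
Σy = 6, Σy² = 12, M = 6
μ = 6/6 = 1,  σ² = 12/6 − (1)² = 1
E[Z_0] = 2
E[Z_1] = 1·E[Z_0] = 2
E[Z_2] = 1·E[Z_1] = 2
E[Z_3] = 1·E[Z_2] = 2
E[Z_4] = 1·E[Z_3] = 2
E[Z_5] = 1·E[Z_4] = 2
E[Z_6] = 1·E[Z_5] = 2


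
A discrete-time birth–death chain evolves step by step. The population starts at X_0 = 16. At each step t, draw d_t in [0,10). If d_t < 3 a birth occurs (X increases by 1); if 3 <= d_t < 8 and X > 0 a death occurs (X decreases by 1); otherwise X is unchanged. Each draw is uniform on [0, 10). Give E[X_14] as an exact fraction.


66/5

X can drop by at most 1 per step and X_0 = 16 > T = 14, so X_t >= 16 − t >= 2 > 0 for every t <= 14: the floor at 0 (the 'and X > 0' condition) never binds. Hence X_14 = X_0 + Σ_{t<14} Y_t with i.i.d. increments Y_t = y(d_t) ∈ {+1, −1, 0}.
Outcome values over d=0..9: [1, 1, 1, -1, -1, -1, -1, -1, 0, 0]
Σy = -2, Σy² = 8, M = 10
μ = -2/10 = -1/5,  σ² = 8/10 − (-1/5)² = 19/25
E[X_14] = 16 + 14·(-1/5) = 66/5


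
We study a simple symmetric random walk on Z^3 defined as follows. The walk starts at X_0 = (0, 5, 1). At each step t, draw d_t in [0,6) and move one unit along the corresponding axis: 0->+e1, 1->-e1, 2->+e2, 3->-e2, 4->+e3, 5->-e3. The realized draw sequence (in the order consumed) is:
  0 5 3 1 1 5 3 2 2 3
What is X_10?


t=0: X=(0, 5, 1), d=0 → +e1, X_1=(1, 5, 1)
t=1: X=(1, 5, 1), d=5 → -e3, X_2=(1, 5, 0)
t=2: X=(1, 5, 0), d=3 → -e2, X_3=(1, 4, 0)
t=3: X=(1, 4, 0), d=1 → -e1, X_4=(0, 4, 0)
t=4: X=(0, 4, 0), d=1 → -e1, X_5=(-1, 4, 0)
t=5: X=(-1, 4, 0), d=5 → -e3, X_6=(-1, 4, -1)
t=6: X=(-1, 4, -1), d=3 → -e2, X_7=(-1, 3, -1)
t=7: X=(-1, 3, -1), d=2 → +e2, X_8=(-1, 4, -1)
t=8: X=(-1, 4, -1), d=2 → +e2, X_9=(-1, 5, -1)
t=9: X=(-1, 5, -1), d=3 → -e2, X_10=(-1, 4, -1)

(-1, 4, -1)


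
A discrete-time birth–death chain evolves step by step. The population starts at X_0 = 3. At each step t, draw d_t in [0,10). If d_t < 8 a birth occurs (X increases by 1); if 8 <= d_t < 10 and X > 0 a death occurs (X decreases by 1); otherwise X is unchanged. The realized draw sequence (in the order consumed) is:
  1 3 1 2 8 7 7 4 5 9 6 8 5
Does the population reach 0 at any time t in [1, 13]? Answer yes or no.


no

t=0: X=3, d=1 → birth, X_1=4
t=1: X=4, d=3 → birth, X_2=5
t=2: X=5, d=1 → birth, X_3=6
t=3: X=6, d=2 → birth, X_4=7
t=4: X=7, d=8 → death, X_5=6
t=5: X=6, d=7 → birth, X_6=7
t=6: X=7, d=7 → birth, X_7=8
t=7: X=8, d=4 → birth, X_8=9
t=8: X=9, d=5 → birth, X_9=10
t=9: X=10, d=9 → death, X_10=9
t=10: X=9, d=6 → birth, X_11=10
t=11: X=10, d=8 → death, X_12=9
t=12: X=9, d=5 → birth, X_13=10


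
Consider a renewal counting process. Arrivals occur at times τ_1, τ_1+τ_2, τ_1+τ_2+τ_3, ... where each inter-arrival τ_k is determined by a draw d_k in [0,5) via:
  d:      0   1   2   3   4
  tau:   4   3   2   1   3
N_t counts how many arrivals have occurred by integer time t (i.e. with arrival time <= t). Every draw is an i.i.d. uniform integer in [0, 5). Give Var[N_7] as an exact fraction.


3226404154/6103515625

Inter-arrival values over d=0..4: [4, 3, 2, 1, 3]
Each d has probability 1/5, so the pmf of τ is: f(1) = 1/5, f(2) = 1/5, f(3) = 2/5, f(4) = 1/5
Let p_n(j) = P(N_n = j), with p_0 = [1]. Condition on τ_1: p_n(0) = P(τ > n), and for j >= 1, p_n(j) = Σ_{k<=n} f(k)·p_{n−k}(j−1)
p_1 = [4/5, 1/5]  (j = 0..1)
p_2 = [3/5, 9/25, 1/25]  (j = 0..2)
p_3 = [1/5, 17/25, 14/125, 1/125]  (j = 0..3)
p_4 = [0, 17/25, 36/125, 19/625, 1/625]  (j = 0..4)
p_5 = [0, 11/25, 57/125, 12/125, 24/3125, 1/3125]  (j = 0..5)
p_6 = [0, 1/5, 71/125, 126/625, 89/3125, 29/15625, 1/15625]  (j = 0..6)
p_7 = [0, 1/25, 67/125, 214/625, 229/3125, 123/15625, 34/78125, 1/78125]  (j = 0..7)
E[N_7] = Σ j·p_7(j) = 193311/78125;  E[N_7²] = Σ j²·p_7(j) = 519623/78125
Var[N_7] = 519623/78125 − (193311/78125)² = 3226404154/6103515625


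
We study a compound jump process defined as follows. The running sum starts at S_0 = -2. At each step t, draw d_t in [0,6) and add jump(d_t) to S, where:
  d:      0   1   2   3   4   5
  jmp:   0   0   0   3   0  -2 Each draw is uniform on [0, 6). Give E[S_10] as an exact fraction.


-1/3

Outcome values over d=0..5: [0, 0, 0, 3, 0, -2]
Σy = 1, Σy² = 13, M = 6
μ = 1/6 = 1/6,  σ² = 13/6 − (1/6)² = 77/36
E[S_10] = -2 + 10·(1/6) = -1/3


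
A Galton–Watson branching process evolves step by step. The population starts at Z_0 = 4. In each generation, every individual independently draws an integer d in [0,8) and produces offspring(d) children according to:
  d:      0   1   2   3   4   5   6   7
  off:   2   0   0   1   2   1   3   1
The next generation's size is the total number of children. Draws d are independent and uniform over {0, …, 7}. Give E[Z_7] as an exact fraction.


78125/4096

Outcome values over d=0..7: [2, 0, 0, 1, 2, 1, 3, 1]
Σy = 10, Σy² = 20, M = 8
μ = 10/8 = 5/4,  σ² = 20/8 − (5/4)² = 15/16
E[Z_0] = 4
E[Z_1] = 5/4·E[Z_0] = 5
E[Z_2] = 5/4·E[Z_1] = 25/4
E[Z_3] = 5/4·E[Z_2] = 125/16
E[Z_4] = 5/4·E[Z_3] = 625/64
E[Z_5] = 5/4·E[Z_4] = 3125/256
E[Z_6] = 5/4·E[Z_5] = 15625/1024
E[Z_7] = 5/4·E[Z_6] = 78125/4096


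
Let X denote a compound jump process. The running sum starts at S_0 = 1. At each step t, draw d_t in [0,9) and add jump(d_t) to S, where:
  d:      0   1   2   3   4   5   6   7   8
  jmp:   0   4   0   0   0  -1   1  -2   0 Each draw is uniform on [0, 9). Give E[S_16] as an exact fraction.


41/9

Outcome values over d=0..8: [0, 4, 0, 0, 0, -1, 1, -2, 0]
Σy = 2, Σy² = 22, M = 9
μ = 2/9 = 2/9,  σ² = 22/9 − (2/9)² = 194/81
E[S_16] = 1 + 16·(2/9) = 41/9


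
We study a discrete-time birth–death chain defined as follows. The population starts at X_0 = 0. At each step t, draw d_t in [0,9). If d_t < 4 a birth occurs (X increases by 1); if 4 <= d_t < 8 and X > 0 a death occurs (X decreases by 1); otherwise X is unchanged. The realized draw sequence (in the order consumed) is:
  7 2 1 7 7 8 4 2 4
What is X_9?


0

t=0: X=0, d=7 → hold, X_1=0
t=1: X=0, d=2 → birth, X_2=1
t=2: X=1, d=1 → birth, X_3=2
t=3: X=2, d=7 → death, X_4=1
t=4: X=1, d=7 → death, X_5=0
t=5: X=0, d=8 → hold, X_6=0
t=6: X=0, d=4 → hold, X_7=0
t=7: X=0, d=2 → birth, X_8=1
t=8: X=1, d=4 → death, X_9=0


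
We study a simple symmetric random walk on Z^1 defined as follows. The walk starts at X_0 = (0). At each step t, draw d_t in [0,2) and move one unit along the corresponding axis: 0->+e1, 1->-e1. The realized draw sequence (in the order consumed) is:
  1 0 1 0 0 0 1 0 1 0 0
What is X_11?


(3)

t=0: X=(0), d=1 → -e1, X_1=(-1)
t=1: X=(-1), d=0 → +e1, X_2=(0)
t=2: X=(0), d=1 → -e1, X_3=(-1)
t=3: X=(-1), d=0 → +e1, X_4=(0)
t=4: X=(0), d=0 → +e1, X_5=(1)
t=5: X=(1), d=0 → +e1, X_6=(2)
t=6: X=(2), d=1 → -e1, X_7=(1)
t=7: X=(1), d=0 → +e1, X_8=(2)
t=8: X=(2), d=1 → -e1, X_9=(1)
t=9: X=(1), d=0 → +e1, X_10=(2)
t=10: X=(2), d=0 → +e1, X_11=(3)


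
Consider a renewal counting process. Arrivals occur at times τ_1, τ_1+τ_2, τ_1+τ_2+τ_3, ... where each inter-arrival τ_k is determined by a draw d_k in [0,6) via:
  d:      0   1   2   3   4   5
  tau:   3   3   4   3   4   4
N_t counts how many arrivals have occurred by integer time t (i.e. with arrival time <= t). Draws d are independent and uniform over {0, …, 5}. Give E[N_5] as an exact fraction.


1

Inter-arrival values over d=0..5: [3, 3, 4, 3, 4, 4]
Each d has probability 1/6, so the pmf of τ is: f(3) = 1/2, f(4) = 1/2
Renewal equation for m(n) = E[N_n]: condition on τ_1 = k (if k <= n, one arrival plus a fresh copy on the remaining n−k steps): m(n) = F(n) + Σ_{k<=n} f(k)·m(n−k), where F(n) = P(τ <= n) and m(0) = 0
m(1) = F(1) = 0
m(2) = F(2) = 0
m(3) = F(3) = 1/2
m(4) = F(4) = 1
m(5) = F(5) = 1
E[N_5] = m(5) = 1


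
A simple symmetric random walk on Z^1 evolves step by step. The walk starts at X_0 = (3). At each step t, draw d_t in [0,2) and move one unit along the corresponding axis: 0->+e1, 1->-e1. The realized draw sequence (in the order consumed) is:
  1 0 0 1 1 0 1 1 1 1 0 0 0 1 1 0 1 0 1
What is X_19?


(0)

t=0: X=(3), d=1 → -e1, X_1=(2)
t=1: X=(2), d=0 → +e1, X_2=(3)
t=2: X=(3), d=0 → +e1, X_3=(4)
t=3: X=(4), d=1 → -e1, X_4=(3)
t=4: X=(3), d=1 → -e1, X_5=(2)
t=5: X=(2), d=0 → +e1, X_6=(3)
t=6: X=(3), d=1 → -e1, X_7=(2)
t=7: X=(2), d=1 → -e1, X_8=(1)
t=8: X=(1), d=1 → -e1, X_9=(0)
t=9: X=(0), d=1 → -e1, X_10=(-1)
t=10: X=(-1), d=0 → +e1, X_11=(0)
t=11: X=(0), d=0 → +e1, X_12=(1)
t=12: X=(1), d=0 → +e1, X_13=(2)
t=13: X=(2), d=1 → -e1, X_14=(1)
t=14: X=(1), d=1 → -e1, X_15=(0)
t=15: X=(0), d=0 → +e1, X_16=(1)
t=16: X=(1), d=1 → -e1, X_17=(0)
t=17: X=(0), d=0 → +e1, X_18=(1)
t=18: X=(1), d=1 → -e1, X_19=(0)


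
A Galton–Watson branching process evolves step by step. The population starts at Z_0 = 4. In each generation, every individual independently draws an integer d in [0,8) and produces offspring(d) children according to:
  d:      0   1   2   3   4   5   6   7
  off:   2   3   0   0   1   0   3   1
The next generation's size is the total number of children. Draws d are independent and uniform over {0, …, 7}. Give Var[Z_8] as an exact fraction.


584144296875/1073741824

Outcome values over d=0..7: [2, 3, 0, 0, 1, 0, 3, 1]
Σy = 10, Σy² = 24, M = 8
μ = 10/8 = 5/4,  σ² = 24/8 − (5/4)² = 23/16
V_0 = 0, E_0 = 4
V_1 = 23/16·E_0 + (5/4)²·V_0 = 23/4;  E_1 = 5
V_2 = 23/16·E_1 + (5/4)²·V_1 = 1035/64;  E_2 = 25/4
V_3 = 23/16·E_2 + (5/4)²·V_2 = 35075/1024;  E_3 = 125/16
V_4 = 23/16·E_3 + (5/4)²·V_3 = 1060875/16384;  E_4 = 625/64
V_5 = 23/16·E_4 + (5/4)²·V_4 = 30201875/262144;  E_5 = 3125/256
V_6 = 23/16·E_5 + (5/4)²·V_5 = 828646875/4194304;  E_6 = 15625/1024
V_7 = 23/16·E_6 + (5/4)²·V_6 = 22188171875/67108864;  E_7 = 78125/4096
V_8 = 23/16·E_7 + (5/4)²·V_7 = 584144296875/1073741824;  E_8 = 390625/16384


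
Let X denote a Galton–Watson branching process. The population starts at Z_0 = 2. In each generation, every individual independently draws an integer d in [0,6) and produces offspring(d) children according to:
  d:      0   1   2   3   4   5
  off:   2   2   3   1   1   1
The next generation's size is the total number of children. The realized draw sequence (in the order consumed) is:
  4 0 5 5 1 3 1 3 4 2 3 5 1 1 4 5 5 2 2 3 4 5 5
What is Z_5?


gen 0: Z_0=2, draws=[4, 0], offspring=[1, 2], Z_1=3
gen 1: Z_1=3, draws=[5, 5, 1], offspring=[1, 1, 2], Z_2=4
gen 2: Z_2=4, draws=[3, 1, 3, 4], offspring=[1, 2, 1, 1], Z_3=5
gen 3: Z_3=5, draws=[2, 3, 5, 1, 1], offspring=[3, 1, 1, 2, 2], Z_4=9
gen 4: Z_4=9, draws=[4, 5, 5, 2, 2, 3, 4, 5, 5], offspring=[1, 1, 1, 3, 3, 1, 1, 1, 1], Z_5=13

13


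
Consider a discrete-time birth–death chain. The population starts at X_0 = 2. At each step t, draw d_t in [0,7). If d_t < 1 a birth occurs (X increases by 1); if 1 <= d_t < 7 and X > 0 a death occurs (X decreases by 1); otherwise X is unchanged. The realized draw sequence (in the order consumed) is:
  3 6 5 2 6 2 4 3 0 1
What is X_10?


0

t=0: X=2, d=3 → death, X_1=1
t=1: X=1, d=6 → death, X_2=0
t=2: X=0, d=5 → hold, X_3=0
t=3: X=0, d=2 → hold, X_4=0
t=4: X=0, d=6 → hold, X_5=0
t=5: X=0, d=2 → hold, X_6=0
t=6: X=0, d=4 → hold, X_7=0
t=7: X=0, d=3 → hold, X_8=0
t=8: X=0, d=0 → birth, X_9=1
t=9: X=1, d=1 → death, X_10=0


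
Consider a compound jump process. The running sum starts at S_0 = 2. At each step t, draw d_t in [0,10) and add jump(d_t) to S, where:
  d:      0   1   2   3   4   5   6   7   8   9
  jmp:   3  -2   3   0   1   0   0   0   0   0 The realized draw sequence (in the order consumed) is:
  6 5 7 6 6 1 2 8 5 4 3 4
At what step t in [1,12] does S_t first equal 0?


t=0: S=2, d=6, jump=0, S_1=2
t=1: S=2, d=5, jump=0, S_2=2
t=2: S=2, d=7, jump=0, S_3=2
t=3: S=2, d=6, jump=0, S_4=2
t=4: S=2, d=6, jump=0, S_5=2
t=5: S=2, d=1, jump=-2, S_6=0
t=6: S=0, d=2, jump=3, S_7=3
t=7: S=3, d=8, jump=0, S_8=3
t=8: S=3, d=5, jump=0, S_9=3
t=9: S=3, d=4, jump=1, S_10=4
t=10: S=4, d=3, jump=0, S_11=4
t=11: S=4, d=4, jump=1, S_12=5

6


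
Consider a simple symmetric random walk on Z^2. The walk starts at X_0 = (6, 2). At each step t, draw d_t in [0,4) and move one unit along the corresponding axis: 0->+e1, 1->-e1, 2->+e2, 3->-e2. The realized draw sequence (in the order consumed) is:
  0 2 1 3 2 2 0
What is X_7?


(7, 4)

t=0: X=(6, 2), d=0 → +e1, X_1=(7, 2)
t=1: X=(7, 2), d=2 → +e2, X_2=(7, 3)
t=2: X=(7, 3), d=1 → -e1, X_3=(6, 3)
t=3: X=(6, 3), d=3 → -e2, X_4=(6, 2)
t=4: X=(6, 2), d=2 → +e2, X_5=(6, 3)
t=5: X=(6, 3), d=2 → +e2, X_6=(6, 4)
t=6: X=(6, 4), d=0 → +e1, X_7=(7, 4)


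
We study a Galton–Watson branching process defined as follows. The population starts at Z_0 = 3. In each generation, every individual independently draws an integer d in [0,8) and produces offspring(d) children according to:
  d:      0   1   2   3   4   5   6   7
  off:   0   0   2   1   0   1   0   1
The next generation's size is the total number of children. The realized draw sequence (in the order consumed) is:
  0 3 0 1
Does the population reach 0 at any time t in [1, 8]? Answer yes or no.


yes

gen 0: Z_0=3, draws=[0, 3, 0], offspring=[0, 1, 0], Z_1=1
gen 1: Z_1=1, draws=[1], offspring=[0], Z_2=0
gen 2: Z_2=0, draws=[], offspring=[], Z_3=0
gen 3: Z_3=0, draws=[], offspring=[], Z_4=0
gen 4: Z_4=0, draws=[], offspring=[], Z_5=0
gen 5: Z_5=0, draws=[], offspring=[], Z_6=0
gen 6: Z_6=0, draws=[], offspring=[], Z_7=0
gen 7: Z_7=0, draws=[], offspring=[], Z_8=0


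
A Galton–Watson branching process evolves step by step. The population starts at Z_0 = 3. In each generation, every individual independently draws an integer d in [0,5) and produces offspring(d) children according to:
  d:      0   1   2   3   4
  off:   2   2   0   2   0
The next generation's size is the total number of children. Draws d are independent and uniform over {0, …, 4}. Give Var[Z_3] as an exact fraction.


235872/15625

Outcome values over d=0..4: [2, 2, 0, 2, 0]
Σy = 6, Σy² = 12, M = 5
μ = 6/5 = 6/5,  σ² = 12/5 − (6/5)² = 24/25
V_0 = 0, E_0 = 3
V_1 = 24/25·E_0 + (6/5)²·V_0 = 72/25;  E_1 = 18/5
V_2 = 24/25·E_1 + (6/5)²·V_1 = 4752/625;  E_2 = 108/25
V_3 = 24/25·E_2 + (6/5)²·V_2 = 235872/15625;  E_3 = 648/125


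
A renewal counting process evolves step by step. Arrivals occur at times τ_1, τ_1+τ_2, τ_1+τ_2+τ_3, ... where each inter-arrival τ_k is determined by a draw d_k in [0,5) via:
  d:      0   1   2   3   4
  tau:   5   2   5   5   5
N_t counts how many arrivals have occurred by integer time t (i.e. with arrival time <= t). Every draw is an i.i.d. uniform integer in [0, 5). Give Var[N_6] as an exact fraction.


Inter-arrival values over d=0..4: [5, 2, 5, 5, 5]
Each d has probability 1/5, so the pmf of τ is: f(2) = 1/5, f(5) = 4/5
Let p_n(j) = P(N_n = j), with p_0 = [1]. Condition on τ_1: p_n(0) = P(τ > n), and for j >= 1, p_n(j) = Σ_{k<=n} f(k)·p_{n−k}(j−1)
p_1 = [1]  (j = 0)
p_2 = [4/5, 1/5]  (j = 0..1)
p_3 = [4/5, 1/5]  (j = 0..1)
p_4 = [4/5, 4/25, 1/25]  (j = 0..2)
p_5 = [0, 24/25, 1/25]  (j = 0..2)
p_6 = [0, 24/25, 4/125, 1/125]  (j = 0..3)
E[N_6] = Σ j·p_6(j) = 131/125;  E[N_6²] = Σ j²·p_6(j) = 29/25
Var[N_6] = 29/25 − (131/125)² = 964/15625

964/15625


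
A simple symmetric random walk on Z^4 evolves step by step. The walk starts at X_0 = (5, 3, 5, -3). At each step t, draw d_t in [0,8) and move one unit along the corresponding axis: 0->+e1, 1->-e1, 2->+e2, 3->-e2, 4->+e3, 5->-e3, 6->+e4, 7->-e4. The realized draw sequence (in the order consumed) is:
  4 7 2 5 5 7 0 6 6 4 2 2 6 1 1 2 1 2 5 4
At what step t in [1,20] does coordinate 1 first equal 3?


17

t=0: X=(5, 3, 5, -3), d=4 → +e3, X_1=(5, 3, 6, -3)
t=1: X=(5, 3, 6, -3), d=7 → -e4, X_2=(5, 3, 6, -4)
t=2: X=(5, 3, 6, -4), d=2 → +e2, X_3=(5, 4, 6, -4)
t=3: X=(5, 4, 6, -4), d=5 → -e3, X_4=(5, 4, 5, -4)
t=4: X=(5, 4, 5, -4), d=5 → -e3, X_5=(5, 4, 4, -4)
t=5: X=(5, 4, 4, -4), d=7 → -e4, X_6=(5, 4, 4, -5)
t=6: X=(5, 4, 4, -5), d=0 → +e1, X_7=(6, 4, 4, -5)
t=7: X=(6, 4, 4, -5), d=6 → +e4, X_8=(6, 4, 4, -4)
t=8: X=(6, 4, 4, -4), d=6 → +e4, X_9=(6, 4, 4, -3)
t=9: X=(6, 4, 4, -3), d=4 → +e3, X_10=(6, 4, 5, -3)
t=10: X=(6, 4, 5, -3), d=2 → +e2, X_11=(6, 5, 5, -3)
t=11: X=(6, 5, 5, -3), d=2 → +e2, X_12=(6, 6, 5, -3)
t=12: X=(6, 6, 5, -3), d=6 → +e4, X_13=(6, 6, 5, -2)
t=13: X=(6, 6, 5, -2), d=1 → -e1, X_14=(5, 6, 5, -2)
t=14: X=(5, 6, 5, -2), d=1 → -e1, X_15=(4, 6, 5, -2)
t=15: X=(4, 6, 5, -2), d=2 → +e2, X_16=(4, 7, 5, -2)
t=16: X=(4, 7, 5, -2), d=1 → -e1, X_17=(3, 7, 5, -2)
t=17: X=(3, 7, 5, -2), d=2 → +e2, X_18=(3, 8, 5, -2)
t=18: X=(3, 8, 5, -2), d=5 → -e3, X_19=(3, 8, 4, -2)
t=19: X=(3, 8, 4, -2), d=4 → +e3, X_20=(3, 8, 5, -2)


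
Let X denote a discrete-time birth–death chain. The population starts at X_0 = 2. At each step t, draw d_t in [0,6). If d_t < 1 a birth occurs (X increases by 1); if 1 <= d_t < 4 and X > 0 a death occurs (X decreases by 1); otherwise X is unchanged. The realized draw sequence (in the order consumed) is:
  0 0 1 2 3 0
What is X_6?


t=0: X=2, d=0 → birth, X_1=3
t=1: X=3, d=0 → birth, X_2=4
t=2: X=4, d=1 → death, X_3=3
t=3: X=3, d=2 → death, X_4=2
t=4: X=2, d=3 → death, X_5=1
t=5: X=1, d=0 → birth, X_6=2

2


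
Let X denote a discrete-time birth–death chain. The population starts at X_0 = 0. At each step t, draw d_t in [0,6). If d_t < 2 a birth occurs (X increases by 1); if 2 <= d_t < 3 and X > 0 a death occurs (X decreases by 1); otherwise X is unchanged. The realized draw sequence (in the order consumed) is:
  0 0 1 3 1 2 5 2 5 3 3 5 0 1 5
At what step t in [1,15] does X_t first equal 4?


t=0: X=0, d=0 → birth, X_1=1
t=1: X=1, d=0 → birth, X_2=2
t=2: X=2, d=1 → birth, X_3=3
t=3: X=3, d=3 → hold, X_4=3
t=4: X=3, d=1 → birth, X_5=4
t=5: X=4, d=2 → death, X_6=3
t=6: X=3, d=5 → hold, X_7=3
t=7: X=3, d=2 → death, X_8=2
t=8: X=2, d=5 → hold, X_9=2
t=9: X=2, d=3 → hold, X_10=2
t=10: X=2, d=3 → hold, X_11=2
t=11: X=2, d=5 → hold, X_12=2
t=12: X=2, d=0 → birth, X_13=3
t=13: X=3, d=1 → birth, X_14=4
t=14: X=4, d=5 → hold, X_15=4

5


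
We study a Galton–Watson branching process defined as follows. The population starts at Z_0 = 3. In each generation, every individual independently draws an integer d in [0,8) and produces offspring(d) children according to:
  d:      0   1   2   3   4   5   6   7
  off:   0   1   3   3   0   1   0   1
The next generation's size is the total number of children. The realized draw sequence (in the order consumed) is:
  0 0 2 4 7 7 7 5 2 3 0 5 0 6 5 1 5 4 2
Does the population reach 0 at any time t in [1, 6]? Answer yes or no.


no

gen 0: Z_0=3, draws=[0, 0, 2], offspring=[0, 0, 3], Z_1=3
gen 1: Z_1=3, draws=[4, 7, 7], offspring=[0, 1, 1], Z_2=2
gen 2: Z_2=2, draws=[7, 5], offspring=[1, 1], Z_3=2
gen 3: Z_3=2, draws=[2, 3], offspring=[3, 3], Z_4=6
gen 4: Z_4=6, draws=[0, 5, 0, 6, 5, 1], offspring=[0, 1, 0, 0, 1, 1], Z_5=3
gen 5: Z_5=3, draws=[5, 4, 2], offspring=[1, 0, 3], Z_6=4
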